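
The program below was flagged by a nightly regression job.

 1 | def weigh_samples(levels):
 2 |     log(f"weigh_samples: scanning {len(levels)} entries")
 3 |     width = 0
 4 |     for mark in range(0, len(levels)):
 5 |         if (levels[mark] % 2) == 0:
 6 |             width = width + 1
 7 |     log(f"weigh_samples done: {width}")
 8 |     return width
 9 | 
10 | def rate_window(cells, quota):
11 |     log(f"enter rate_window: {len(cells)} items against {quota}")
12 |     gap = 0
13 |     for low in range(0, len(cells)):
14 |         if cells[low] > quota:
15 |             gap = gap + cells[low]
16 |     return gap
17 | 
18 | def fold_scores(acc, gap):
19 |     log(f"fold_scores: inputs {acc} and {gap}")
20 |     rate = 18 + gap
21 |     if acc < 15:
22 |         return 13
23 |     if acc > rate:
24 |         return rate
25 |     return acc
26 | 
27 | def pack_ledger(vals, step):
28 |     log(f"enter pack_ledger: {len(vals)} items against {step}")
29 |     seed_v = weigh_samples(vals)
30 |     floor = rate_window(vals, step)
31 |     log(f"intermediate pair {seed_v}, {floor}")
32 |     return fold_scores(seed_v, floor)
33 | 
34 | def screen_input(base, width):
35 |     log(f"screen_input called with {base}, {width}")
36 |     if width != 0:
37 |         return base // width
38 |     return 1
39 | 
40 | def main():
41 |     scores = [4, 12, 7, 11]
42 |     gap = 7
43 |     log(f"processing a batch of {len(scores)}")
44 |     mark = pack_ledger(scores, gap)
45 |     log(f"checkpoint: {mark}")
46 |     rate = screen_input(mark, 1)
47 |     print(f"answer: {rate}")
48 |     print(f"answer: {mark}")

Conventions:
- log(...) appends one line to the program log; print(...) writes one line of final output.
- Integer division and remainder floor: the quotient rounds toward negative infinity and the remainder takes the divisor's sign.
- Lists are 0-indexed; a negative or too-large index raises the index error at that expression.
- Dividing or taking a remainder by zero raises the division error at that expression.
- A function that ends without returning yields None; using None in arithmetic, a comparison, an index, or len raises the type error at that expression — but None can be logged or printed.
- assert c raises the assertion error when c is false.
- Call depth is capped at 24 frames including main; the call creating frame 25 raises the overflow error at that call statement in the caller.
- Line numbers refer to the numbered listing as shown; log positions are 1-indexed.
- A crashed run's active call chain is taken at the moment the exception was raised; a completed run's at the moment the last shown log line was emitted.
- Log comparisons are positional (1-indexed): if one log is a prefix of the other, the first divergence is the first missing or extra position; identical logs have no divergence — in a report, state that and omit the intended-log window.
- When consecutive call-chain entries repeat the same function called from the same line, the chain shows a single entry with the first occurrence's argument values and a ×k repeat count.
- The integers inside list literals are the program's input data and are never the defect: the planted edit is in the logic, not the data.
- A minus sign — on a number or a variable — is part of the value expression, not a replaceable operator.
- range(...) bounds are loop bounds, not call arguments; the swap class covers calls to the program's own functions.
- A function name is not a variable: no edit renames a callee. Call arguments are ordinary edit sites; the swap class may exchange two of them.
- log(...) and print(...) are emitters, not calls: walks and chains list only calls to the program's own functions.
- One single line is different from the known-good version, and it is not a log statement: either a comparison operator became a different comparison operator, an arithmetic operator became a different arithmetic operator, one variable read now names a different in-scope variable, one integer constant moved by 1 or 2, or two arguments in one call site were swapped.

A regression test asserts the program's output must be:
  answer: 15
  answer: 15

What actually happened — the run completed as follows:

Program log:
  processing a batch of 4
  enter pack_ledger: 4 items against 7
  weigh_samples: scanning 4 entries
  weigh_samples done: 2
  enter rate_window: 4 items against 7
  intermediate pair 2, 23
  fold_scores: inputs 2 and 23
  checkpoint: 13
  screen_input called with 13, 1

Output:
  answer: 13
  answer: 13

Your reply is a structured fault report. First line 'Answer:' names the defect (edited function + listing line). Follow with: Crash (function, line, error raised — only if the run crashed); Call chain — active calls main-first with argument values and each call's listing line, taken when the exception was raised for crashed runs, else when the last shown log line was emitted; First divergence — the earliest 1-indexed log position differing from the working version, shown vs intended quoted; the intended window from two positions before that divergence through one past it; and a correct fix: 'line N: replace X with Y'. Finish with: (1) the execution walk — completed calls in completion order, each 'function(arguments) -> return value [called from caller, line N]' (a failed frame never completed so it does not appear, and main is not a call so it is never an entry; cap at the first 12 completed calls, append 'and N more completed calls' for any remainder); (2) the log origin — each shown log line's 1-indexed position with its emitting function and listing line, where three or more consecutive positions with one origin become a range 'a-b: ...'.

Answer: the defect is in fold_scores at line 22.
Key fact: Position 8 is the first bad log line: 'checkpoint: 13' should read 'checkpoint: 15'.
Call chain: main -> screen_input(13, 1) (called at line 46).
First divergence: at position 8 the run shows 'checkpoint: 13' where the working version logs 'checkpoint: 15'.
Intended log window:
  6: intermediate pair 2, 23
  7: fold_scores: inputs 2 and 23
  8: checkpoint: 15
  9: screen_input called with 15, 1
Execution walk:
  weigh_samples([4, 12, 7, 11]) -> 2  [called from pack_ledger, line 29]
  rate_window([4, 12, 7, 11], 7) -> 23  [called from pack_ledger, line 30]
  fold_scores(2, 23) -> 13  [called from pack_ledger, line 32]
  pack_ledger([4, 12, 7, 11], 7) -> 13  [called from main, line 44]
  screen_input(13, 1) -> 13  [called from main, line 46]
Log origins:
  1: emitted by main (line 43)
  2: emitted by pack_ledger (line 28)
  3: emitted by weigh_samples (line 2)
  4: emitted by weigh_samples (line 7)
  5: emitted by rate_window (line 11)
  6: emitted by pack_ledger (line 31)
  7: emitted by fold_scores (line 19)
  8: emitted by main (line 45)
  9: emitted by screen_input (line 35)
A correct fix: line 22: replace `13` with `15`.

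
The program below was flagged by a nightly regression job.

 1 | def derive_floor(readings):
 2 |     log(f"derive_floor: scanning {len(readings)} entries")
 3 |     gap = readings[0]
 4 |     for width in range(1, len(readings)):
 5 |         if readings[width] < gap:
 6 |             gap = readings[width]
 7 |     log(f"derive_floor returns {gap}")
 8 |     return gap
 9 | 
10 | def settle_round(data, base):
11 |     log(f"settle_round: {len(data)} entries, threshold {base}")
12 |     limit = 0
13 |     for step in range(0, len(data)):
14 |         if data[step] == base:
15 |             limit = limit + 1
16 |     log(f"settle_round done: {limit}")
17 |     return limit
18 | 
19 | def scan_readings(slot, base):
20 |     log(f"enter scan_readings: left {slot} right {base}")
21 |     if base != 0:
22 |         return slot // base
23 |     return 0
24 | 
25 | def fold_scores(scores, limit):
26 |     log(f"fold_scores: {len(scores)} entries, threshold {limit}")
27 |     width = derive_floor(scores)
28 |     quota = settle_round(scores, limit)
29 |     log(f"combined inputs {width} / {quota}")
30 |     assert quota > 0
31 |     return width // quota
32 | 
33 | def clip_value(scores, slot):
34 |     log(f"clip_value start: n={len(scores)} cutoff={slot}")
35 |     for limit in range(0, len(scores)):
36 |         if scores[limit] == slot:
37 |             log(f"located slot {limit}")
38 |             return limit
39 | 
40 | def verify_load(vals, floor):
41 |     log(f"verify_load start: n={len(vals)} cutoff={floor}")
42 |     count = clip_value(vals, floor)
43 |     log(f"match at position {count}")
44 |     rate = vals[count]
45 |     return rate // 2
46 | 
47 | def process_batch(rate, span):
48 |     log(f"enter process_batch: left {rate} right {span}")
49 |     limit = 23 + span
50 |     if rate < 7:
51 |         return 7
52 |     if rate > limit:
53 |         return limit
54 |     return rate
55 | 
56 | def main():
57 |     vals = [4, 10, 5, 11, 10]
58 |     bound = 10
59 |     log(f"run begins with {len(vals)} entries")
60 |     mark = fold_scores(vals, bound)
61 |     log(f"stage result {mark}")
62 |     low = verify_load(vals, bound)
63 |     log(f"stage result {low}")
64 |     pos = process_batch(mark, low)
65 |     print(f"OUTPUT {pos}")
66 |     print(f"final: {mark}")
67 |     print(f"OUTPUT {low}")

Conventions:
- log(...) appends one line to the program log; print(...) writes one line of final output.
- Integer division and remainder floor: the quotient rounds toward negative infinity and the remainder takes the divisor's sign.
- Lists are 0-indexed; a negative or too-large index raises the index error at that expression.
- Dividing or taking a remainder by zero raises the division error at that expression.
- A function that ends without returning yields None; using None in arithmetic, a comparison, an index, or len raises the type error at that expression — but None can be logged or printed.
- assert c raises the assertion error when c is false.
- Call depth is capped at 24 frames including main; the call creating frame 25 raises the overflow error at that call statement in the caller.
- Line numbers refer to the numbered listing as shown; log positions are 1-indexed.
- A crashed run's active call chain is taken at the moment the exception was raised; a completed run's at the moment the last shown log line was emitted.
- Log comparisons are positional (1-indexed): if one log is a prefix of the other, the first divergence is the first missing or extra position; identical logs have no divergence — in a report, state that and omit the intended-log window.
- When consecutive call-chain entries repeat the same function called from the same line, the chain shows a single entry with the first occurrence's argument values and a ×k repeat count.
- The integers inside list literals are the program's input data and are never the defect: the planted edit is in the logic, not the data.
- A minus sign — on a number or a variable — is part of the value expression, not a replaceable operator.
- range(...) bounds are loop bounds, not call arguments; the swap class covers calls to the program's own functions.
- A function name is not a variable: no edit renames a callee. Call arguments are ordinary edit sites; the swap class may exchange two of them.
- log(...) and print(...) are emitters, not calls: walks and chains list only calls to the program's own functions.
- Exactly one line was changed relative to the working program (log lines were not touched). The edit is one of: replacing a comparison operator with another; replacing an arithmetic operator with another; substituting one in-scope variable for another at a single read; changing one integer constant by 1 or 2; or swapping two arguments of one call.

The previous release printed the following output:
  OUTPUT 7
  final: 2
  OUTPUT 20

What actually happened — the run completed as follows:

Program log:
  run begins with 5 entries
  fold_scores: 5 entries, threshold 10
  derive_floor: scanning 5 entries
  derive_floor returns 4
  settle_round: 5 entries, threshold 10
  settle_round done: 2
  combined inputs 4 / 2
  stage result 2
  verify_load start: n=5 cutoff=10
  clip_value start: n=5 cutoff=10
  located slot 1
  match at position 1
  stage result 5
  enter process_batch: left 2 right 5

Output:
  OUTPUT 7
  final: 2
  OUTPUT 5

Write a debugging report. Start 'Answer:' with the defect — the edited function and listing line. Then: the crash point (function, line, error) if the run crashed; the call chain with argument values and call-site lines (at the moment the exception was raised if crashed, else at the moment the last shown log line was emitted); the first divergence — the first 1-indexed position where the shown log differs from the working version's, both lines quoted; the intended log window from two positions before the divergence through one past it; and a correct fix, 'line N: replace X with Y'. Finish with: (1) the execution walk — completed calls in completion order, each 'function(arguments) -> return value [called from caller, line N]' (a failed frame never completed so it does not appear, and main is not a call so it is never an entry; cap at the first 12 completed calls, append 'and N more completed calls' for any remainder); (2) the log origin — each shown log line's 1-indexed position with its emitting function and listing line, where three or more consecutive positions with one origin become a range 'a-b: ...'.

Answer: the defect is in verify_load at line 45.
The tell: The log first diverges at position 13: the faulty run prints 'stage result 5' where the working version prints 'stage result 20'.
Call chain: main -> process_batch(2, 5) (called at line 64).
First divergence: position 13 — the shown line 'stage result 5' should read 'stage result 20'.
Intended log window:
  11: located slot 1
  12: match at position 1
  13: stage result 20
  14: enter process_batch: left 2 right 20
Execution walk:
  derive_floor([4, 10, 5, 11, 10]) -> 4  [called from fold_scores, line 27]
  settle_round([4, 10, 5, 11, 10], 10) -> 2  [called from fold_scores, line 28]
  fold_scores([4, 10, 5, 11, 10], 10) -> 2  [called from main, line 60]
  clip_value([4, 10, 5, 11, 10], 10) -> 1  [called from verify_load, line 42]
  verify_load([4, 10, 5, 11, 10], 10) -> 5  [called from main, line 62]
  process_batch(2, 5) -> 7  [called from main, line 64]
Log origin:
  1 — main, line 59
  2 — fold_scores, line 26
  3 — derive_floor, line 2
  4 — derive_floor, line 7
  5 — settle_round, line 11
  6 — settle_round, line 16
  7 — fold_scores, line 29
  8 — main, line 61
  9 — verify_load, line 41
  10 — clip_value, line 34
  11 — clip_value, line 37
  12 — verify_load, line 43
  13 — main, line 63
  14 — process_batch, line 48
A correct fix: line 45: replace `//` with `*`.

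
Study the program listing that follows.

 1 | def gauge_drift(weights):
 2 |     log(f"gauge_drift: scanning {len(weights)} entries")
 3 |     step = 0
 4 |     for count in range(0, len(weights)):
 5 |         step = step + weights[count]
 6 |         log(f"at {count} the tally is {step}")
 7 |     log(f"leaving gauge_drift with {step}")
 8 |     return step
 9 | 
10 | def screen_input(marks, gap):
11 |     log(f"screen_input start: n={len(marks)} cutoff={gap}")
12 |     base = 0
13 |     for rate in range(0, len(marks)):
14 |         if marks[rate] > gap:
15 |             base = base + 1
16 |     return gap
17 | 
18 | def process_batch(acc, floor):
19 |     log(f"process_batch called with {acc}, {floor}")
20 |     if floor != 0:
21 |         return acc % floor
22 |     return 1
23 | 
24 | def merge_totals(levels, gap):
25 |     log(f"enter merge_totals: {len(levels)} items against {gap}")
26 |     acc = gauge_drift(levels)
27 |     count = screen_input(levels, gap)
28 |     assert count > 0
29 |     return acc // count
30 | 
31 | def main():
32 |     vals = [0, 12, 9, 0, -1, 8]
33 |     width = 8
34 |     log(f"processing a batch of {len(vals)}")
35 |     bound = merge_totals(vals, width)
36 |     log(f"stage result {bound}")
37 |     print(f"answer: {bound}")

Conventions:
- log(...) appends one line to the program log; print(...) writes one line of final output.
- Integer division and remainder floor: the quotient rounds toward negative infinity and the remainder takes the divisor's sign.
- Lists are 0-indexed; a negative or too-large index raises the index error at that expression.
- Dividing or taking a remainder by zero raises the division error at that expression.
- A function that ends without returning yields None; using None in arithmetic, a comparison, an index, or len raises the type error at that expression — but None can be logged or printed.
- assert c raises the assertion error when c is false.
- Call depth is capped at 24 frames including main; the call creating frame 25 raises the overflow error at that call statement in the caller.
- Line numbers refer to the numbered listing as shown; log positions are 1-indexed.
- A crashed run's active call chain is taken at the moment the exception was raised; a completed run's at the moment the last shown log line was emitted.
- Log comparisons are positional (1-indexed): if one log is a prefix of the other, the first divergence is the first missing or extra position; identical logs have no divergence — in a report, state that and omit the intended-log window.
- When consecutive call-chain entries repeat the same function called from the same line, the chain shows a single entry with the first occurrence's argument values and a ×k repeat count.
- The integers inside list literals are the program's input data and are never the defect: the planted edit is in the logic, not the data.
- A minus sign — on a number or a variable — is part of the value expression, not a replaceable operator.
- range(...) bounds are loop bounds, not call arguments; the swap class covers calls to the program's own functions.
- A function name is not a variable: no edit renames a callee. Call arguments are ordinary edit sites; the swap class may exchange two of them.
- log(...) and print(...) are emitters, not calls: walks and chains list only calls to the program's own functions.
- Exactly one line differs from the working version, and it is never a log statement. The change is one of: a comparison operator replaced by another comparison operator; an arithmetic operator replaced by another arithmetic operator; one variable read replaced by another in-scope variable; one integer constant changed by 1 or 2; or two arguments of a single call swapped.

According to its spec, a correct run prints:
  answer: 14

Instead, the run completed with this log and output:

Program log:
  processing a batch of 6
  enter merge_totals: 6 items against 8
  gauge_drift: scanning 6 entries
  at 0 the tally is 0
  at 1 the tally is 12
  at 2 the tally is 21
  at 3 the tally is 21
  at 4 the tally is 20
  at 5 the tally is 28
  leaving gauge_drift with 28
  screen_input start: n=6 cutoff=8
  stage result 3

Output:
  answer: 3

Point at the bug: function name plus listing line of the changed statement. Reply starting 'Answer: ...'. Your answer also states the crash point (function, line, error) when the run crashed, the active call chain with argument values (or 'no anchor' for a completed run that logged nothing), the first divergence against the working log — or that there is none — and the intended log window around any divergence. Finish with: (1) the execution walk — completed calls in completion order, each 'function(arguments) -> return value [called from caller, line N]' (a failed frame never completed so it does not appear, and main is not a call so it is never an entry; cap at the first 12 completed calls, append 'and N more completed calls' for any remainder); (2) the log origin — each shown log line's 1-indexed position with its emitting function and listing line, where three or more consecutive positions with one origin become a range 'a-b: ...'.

Answer: the defect is in screen_input at line 16.
Core observation: Position 12 is the first bad log line: 'stage result 3' should read 'stage result 14'.
Call chain: main.
First divergence: position 12; shown 'stage result 3' vs intended 'stage result 14'.
Intended log window:
  10: leaving gauge_drift with 28
  11: screen_input start: n=6 cutoff=8
  12: stage result 14
Execution walk:
  gauge_drift([0, 12, 9, 0, -1, 8]) -> 28  [called from merge_totals, line 26]
  screen_input([0, 12, 9, 0, -1, 8], 8) -> 8  [called from merge_totals, line 27]
  merge_totals([0, 12, 9, 0, -1, 8], 8) -> 3  [called from main, line 35]
Log origin:
  1 — main, line 34
  2 — merge_totals, line 25
  3 — gauge_drift, line 2
  4-9 — gauge_drift, line 6
  10 — gauge_drift, line 7
  11 — screen_input, line 11
  12 — main, line 36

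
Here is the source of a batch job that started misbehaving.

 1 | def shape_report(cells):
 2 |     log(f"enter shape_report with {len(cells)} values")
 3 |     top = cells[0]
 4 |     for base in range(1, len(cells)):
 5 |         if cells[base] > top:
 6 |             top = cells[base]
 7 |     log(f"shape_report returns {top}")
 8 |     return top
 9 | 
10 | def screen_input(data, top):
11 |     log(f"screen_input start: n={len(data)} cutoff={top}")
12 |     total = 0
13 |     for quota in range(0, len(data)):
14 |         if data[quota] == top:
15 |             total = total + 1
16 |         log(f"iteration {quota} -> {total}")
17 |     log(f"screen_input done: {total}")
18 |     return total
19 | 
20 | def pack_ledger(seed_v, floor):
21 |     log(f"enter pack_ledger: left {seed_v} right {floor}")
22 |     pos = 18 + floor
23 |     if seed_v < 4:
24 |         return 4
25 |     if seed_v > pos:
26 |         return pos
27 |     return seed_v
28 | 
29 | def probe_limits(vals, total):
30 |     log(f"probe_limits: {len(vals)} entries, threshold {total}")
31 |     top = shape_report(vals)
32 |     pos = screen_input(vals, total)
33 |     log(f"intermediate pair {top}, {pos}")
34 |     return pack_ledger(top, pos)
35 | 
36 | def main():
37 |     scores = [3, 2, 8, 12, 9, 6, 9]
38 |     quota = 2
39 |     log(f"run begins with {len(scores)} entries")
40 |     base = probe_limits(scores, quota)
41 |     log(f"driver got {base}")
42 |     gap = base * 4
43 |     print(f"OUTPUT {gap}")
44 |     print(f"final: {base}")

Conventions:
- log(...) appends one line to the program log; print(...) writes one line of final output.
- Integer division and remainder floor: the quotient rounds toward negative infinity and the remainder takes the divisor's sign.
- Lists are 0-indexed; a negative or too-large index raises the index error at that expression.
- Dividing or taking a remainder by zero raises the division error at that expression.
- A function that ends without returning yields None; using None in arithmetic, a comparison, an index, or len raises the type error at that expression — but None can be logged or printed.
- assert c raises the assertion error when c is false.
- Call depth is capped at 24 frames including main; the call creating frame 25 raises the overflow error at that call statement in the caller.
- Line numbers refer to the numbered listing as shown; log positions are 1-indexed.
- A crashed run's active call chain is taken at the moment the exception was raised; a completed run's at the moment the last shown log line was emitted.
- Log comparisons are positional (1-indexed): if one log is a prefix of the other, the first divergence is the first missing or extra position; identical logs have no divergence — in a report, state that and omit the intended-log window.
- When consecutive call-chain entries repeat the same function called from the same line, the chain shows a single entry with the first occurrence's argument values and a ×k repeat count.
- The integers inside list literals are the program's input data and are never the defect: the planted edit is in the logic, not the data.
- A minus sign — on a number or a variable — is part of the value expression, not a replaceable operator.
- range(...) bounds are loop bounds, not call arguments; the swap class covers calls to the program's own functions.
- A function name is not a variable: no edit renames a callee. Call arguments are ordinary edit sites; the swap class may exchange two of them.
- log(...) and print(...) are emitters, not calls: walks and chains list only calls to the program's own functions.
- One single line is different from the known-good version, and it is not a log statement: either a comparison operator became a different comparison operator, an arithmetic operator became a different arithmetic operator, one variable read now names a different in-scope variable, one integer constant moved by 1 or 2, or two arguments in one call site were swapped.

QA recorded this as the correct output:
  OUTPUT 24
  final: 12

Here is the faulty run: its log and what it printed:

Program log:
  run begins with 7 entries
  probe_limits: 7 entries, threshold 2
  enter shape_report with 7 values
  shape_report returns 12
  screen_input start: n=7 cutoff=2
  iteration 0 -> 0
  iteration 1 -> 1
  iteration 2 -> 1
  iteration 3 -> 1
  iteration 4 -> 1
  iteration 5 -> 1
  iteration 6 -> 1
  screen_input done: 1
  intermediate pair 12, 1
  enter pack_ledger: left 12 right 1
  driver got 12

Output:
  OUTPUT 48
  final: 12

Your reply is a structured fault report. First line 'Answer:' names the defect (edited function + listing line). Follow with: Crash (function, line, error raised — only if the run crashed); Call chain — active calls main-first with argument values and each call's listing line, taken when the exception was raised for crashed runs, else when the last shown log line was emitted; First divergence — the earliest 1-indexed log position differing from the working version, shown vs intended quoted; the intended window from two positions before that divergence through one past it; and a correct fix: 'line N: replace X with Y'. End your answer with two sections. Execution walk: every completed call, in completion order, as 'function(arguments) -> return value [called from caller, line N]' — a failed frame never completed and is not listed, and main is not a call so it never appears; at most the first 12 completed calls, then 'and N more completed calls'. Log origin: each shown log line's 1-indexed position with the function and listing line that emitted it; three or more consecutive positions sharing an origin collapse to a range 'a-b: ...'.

Answer: the defect is in main at line 42.
The tell: The two runs log identically and part ways only at the printed values.
Call chain: main.
First divergence: none — the logs agree in full.
Execution walk:
  shape_report([3, 2, 8, 12, 9, 6, 9]) -> 12  [called from probe_limits, line 31]
  screen_input([3, 2, 8, 12, 9, 6, 9], 2) -> 1  [called from probe_limits, line 32]
  pack_ledger(12, 1) -> 12  [called from probe_limits, line 34]
  probe_limits([3, 2, 8, 12, 9, 6, 9], 2) -> 12  [called from main, line 40]
Log origins:
  1: from main, line 39
  2: from probe_limits, line 30
  3: from shape_report, line 2
  4: from shape_report, line 7
  5: from screen_input, line 11
  6-12: from screen_input, line 16
  13: from screen_input, line 17
  14: from probe_limits, line 33
  15: from pack_ledger, line 21
  16: from main, line 41
A correct fix: line 42: replace `4` with `2`.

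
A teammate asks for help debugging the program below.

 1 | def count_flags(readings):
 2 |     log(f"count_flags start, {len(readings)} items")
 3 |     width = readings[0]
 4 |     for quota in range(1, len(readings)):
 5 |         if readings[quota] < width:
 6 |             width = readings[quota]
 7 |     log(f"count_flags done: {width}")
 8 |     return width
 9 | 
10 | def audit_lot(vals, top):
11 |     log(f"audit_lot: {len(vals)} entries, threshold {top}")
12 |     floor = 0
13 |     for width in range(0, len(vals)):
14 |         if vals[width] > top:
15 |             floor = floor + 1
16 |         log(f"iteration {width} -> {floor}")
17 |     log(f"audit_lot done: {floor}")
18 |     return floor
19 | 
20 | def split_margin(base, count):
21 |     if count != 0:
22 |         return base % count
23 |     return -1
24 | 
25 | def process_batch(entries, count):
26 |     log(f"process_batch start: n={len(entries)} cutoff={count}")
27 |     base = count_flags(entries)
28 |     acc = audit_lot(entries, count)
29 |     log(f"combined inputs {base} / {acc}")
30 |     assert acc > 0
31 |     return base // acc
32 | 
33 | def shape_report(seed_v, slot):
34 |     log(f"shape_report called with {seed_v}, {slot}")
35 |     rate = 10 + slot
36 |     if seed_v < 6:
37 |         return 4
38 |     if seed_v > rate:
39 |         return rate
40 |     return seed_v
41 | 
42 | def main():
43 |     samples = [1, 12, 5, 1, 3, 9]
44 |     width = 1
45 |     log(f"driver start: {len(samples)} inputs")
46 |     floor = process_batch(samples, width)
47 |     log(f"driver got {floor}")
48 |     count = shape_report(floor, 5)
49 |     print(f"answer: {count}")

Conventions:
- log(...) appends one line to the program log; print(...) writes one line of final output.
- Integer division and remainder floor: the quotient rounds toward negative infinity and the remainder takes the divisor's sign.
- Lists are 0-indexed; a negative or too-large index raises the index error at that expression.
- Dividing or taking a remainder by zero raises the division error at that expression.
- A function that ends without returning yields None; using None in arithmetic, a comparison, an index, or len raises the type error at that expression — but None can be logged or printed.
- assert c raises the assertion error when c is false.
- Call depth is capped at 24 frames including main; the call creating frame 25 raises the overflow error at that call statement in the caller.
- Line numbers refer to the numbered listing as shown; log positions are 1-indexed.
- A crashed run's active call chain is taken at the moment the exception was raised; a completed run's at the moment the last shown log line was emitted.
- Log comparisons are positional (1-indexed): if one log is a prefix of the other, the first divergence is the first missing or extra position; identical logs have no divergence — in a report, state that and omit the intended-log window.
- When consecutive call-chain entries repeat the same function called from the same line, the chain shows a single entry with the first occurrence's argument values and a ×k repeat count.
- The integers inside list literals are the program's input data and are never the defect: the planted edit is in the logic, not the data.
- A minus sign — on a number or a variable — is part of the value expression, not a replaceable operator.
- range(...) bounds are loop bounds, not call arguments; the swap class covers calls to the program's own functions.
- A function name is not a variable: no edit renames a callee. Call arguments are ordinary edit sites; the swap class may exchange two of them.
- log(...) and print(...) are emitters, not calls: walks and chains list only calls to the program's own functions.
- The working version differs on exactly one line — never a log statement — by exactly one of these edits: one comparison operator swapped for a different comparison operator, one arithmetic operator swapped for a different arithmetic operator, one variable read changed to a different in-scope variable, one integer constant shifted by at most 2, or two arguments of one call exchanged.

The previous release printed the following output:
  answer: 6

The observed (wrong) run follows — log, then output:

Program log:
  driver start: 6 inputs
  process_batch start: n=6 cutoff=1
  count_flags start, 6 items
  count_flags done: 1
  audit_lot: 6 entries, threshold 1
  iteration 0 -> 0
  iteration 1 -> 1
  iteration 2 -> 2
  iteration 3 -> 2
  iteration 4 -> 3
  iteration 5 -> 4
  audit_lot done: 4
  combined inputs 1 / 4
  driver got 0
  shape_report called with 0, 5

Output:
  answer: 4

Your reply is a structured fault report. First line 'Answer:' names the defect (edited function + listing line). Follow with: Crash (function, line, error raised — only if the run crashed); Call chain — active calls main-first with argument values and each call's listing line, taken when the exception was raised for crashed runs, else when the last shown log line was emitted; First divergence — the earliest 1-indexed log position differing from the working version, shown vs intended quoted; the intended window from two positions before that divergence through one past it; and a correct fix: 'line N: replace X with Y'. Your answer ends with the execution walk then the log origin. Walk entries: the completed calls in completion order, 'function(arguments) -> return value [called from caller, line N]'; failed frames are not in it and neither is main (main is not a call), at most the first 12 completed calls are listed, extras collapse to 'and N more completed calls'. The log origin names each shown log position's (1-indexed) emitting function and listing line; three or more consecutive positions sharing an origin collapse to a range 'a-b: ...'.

Answer: the defect is in shape_report at line 37.
Key observation: Every logged value matches the working version; the printed result is what differs.
Call chain: main -> shape_report(0, 5) (called at line 48).
First divergence: none (the log streams are identical).
Execution walk:
  count_flags([1, 12, 5, 1, 3, 9]) -> 1  [called from process_batch, line 27]
  audit_lot([1, 12, 5, 1, 3, 9], 1) -> 4  [called from process_batch, line 28]
  process_batch([1, 12, 5, 1, 3, 9], 1) -> 0  [called from main, line 46]
  shape_report(0, 5) -> 4  [called from main, line 48]
Log origin:
  1: logged in main at line 45
  2: logged in process_batch at line 26
  3: logged in count_flags at line 2
  4: logged in count_flags at line 7
  5: logged in audit_lot at line 11
  6-11: logged in audit_lot at line 16
  12: logged in audit_lot at line 17
  13: logged in process_batch at line 29
  14: logged in main at line 47
  15: logged in shape_report at line 34
A correct fix: line 37: replace `4` with `6`.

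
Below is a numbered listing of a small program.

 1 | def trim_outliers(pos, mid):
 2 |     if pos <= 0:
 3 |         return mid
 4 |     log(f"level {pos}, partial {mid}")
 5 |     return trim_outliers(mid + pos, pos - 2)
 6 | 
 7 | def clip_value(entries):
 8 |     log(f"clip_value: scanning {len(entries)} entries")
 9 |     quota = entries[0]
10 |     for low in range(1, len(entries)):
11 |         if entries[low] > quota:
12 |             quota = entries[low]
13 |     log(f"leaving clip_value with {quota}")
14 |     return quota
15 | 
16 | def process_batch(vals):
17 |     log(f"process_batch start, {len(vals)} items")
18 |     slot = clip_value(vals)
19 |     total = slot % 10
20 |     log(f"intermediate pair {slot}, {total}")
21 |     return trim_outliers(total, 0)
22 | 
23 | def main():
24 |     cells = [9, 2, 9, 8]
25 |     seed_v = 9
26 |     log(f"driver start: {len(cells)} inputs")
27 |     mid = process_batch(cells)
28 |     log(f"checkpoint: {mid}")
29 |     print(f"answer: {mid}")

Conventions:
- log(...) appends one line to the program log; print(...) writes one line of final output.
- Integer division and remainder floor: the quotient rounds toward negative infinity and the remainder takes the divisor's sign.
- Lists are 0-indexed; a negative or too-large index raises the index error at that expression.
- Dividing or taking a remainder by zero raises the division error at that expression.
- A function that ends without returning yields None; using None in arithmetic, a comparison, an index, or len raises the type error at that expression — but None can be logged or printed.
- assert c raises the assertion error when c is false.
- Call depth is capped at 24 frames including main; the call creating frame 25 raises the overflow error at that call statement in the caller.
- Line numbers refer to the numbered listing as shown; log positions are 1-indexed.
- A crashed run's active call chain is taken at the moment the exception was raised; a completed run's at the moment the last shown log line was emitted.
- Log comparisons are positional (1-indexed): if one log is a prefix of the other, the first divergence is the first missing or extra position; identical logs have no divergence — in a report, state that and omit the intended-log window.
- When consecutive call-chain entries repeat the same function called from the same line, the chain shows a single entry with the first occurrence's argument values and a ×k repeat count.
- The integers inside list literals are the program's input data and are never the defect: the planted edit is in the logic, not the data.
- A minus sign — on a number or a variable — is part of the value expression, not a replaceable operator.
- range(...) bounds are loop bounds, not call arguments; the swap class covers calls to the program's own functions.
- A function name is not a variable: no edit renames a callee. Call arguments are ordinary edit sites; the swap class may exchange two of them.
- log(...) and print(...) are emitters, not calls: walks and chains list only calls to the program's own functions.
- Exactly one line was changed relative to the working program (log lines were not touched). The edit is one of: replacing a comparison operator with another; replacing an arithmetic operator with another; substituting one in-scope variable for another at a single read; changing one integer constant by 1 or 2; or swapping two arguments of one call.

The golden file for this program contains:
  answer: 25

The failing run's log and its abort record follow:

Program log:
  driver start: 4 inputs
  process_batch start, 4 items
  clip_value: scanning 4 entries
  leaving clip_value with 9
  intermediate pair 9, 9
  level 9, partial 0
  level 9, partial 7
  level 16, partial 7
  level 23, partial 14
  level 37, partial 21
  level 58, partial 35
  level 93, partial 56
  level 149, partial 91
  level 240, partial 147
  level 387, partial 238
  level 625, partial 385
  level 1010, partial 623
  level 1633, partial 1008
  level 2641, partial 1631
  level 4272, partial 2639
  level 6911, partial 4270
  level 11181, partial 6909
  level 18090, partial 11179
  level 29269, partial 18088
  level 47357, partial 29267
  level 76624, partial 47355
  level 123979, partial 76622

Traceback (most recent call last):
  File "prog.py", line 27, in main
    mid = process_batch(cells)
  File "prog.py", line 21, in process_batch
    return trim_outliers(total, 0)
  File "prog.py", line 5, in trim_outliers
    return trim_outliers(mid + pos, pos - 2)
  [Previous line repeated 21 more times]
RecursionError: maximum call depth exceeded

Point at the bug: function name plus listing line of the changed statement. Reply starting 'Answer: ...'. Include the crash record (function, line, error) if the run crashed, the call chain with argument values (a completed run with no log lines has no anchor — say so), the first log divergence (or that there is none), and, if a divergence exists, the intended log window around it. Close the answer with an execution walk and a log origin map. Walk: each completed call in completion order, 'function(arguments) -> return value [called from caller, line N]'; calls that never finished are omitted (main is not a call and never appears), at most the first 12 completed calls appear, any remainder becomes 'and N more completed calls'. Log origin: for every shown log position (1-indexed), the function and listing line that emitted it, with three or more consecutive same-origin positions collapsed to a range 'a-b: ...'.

Answer: the defect is in trim_outliers at line 5.
Core observation: The log first diverges at position 7: the faulty run prints 'level 9, partial 7' where the working version prints 'level 7, partial 9'.
Crash: trim_outliers, line 5, RecursionError.
Call chain: main -> process_batch([9, 2, 9, 8]) (called at line 27) -> trim_outliers(9, 0) (called at line 21) -> trim_outliers(9, 7) (called at line 5) ×21.
First divergence: position 7 — the shown line 'level 9, partial 7' should read 'level 7, partial 9'.
Intended log window:
  5: intermediate pair 9, 9
  6: level 9, partial 0
  7: level 7, partial 9
  8: level 5, partial 16
Execution walk:
  clip_value([9, 2, 9, 8]) -> 9  [called from process_batch, line 18]
Log line origins:
  1: from main, line 26
  2: from process_batch, line 17
  3: from clip_value, line 8
  4: from clip_value, line 13
  5: from process_batch, line 20
  6-27: from trim_outliers, line 4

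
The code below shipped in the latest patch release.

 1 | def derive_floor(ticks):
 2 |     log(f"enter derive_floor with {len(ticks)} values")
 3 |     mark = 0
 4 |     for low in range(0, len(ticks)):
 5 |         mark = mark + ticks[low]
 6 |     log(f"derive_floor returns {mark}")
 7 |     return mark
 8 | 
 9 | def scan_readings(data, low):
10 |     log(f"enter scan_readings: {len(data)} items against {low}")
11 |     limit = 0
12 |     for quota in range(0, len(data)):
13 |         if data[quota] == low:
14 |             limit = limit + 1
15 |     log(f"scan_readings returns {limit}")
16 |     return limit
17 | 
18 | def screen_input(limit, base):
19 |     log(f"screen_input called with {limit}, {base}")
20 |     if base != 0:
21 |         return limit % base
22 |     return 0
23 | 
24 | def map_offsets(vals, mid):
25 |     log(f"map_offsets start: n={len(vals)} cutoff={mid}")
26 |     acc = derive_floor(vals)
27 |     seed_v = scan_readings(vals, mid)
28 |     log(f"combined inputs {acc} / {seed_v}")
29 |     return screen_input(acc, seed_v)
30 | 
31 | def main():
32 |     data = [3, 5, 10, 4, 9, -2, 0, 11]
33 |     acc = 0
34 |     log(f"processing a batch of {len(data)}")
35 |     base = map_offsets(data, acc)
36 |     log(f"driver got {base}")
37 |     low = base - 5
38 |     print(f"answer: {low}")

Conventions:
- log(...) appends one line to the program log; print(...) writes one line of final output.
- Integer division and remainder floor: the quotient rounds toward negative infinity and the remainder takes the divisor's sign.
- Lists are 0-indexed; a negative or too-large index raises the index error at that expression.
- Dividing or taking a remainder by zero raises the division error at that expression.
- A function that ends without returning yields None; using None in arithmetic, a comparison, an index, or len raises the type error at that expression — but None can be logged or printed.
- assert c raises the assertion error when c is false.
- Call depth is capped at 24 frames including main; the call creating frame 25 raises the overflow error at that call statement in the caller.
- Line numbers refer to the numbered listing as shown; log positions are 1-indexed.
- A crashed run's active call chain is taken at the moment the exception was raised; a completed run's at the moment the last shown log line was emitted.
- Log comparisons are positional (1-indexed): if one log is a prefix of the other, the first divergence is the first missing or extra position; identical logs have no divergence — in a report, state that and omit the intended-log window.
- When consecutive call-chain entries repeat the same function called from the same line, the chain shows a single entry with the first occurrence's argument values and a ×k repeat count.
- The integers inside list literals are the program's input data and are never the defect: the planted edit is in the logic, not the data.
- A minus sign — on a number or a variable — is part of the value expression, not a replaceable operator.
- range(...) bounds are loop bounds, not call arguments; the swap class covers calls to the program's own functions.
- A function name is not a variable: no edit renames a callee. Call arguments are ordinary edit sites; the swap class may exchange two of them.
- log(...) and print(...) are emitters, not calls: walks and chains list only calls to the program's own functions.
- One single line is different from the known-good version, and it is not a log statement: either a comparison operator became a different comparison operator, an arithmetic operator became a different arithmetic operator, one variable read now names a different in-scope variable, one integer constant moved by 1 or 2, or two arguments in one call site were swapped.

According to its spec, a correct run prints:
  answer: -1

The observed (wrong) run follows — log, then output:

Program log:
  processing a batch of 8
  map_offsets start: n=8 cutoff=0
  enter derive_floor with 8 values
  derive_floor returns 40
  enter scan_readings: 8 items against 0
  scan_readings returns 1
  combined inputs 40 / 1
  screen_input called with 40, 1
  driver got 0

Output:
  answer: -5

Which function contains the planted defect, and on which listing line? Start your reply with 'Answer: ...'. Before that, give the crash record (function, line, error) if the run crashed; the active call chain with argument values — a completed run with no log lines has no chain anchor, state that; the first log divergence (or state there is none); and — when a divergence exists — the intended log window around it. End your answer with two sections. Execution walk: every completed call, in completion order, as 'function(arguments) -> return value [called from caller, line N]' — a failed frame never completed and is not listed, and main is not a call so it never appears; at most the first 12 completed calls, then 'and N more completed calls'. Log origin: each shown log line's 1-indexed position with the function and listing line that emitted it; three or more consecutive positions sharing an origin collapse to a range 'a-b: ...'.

Answer: the defect is in scan_readings at line 13.
Key observation: At log position 6 the runs split — shown 'scan_readings returns 1', but the working version logs 'scan_readings returns 6'.
Call chain: main.
First divergence: at position 6 the run shows 'scan_readings returns 1' where the working version logs 'scan_readings returns 6'.
Intended log window:
  4: derive_floor returns 40
  5: enter scan_readings: 8 items against 0
  6: scan_readings returns 6
  7: combined inputs 40 / 6
Execution walk:
  derive_floor([3, 5, 10, 4, 9, -2, 0, 11]) -> 40  [called from map_offsets, line 26]
  scan_readings([3, 5, 10, 4, 9, -2, 0, 11], 0) -> 1  [called from map_offsets, line 27]
  screen_input(40, 1) -> 0  [called from map_offsets, line 29]
  map_offsets([3, 5, 10, 4, 9, -2, 0, 11], 0) -> 0  [called from main, line 35]
Log origins:
  1: logged in main at line 34
  2: logged in map_offsets at line 25
  3: logged in derive_floor at line 2
  4: logged in derive_floor at line 6
  5: logged in scan_readings at line 10
  6: logged in scan_readings at line 15
  7: logged in map_offsets at line 28
  8: logged in screen_input at line 19
  9: logged in main at line 36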